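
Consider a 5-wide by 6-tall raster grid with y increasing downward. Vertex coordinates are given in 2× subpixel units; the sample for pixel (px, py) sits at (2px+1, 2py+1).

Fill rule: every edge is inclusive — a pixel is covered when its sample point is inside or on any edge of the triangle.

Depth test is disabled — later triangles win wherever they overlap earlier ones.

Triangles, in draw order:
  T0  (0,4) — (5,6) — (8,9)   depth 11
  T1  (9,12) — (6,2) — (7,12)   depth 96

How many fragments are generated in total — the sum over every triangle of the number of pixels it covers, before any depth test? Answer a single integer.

T0:
  2·area = 9
  edge (0, 4)→(5, 6): d=(5,2) inclusive
  edge (5, 6)→(8, 9): d=(3,3) inclusive
  edge (8, 9)→(0, 4): d=(-8,-5) inclusive
    (2,3)@(5, 7): e=[5,3,1] → █
    (3,3)@(7, 7): e=[1,-3,11] → ·
    (2,4)@(5, 9): e=[15,9,-15] → ·
  covered (1 px):
    · · · · ·
    · · · · ·
    · · · · ·
    · · █ · ·
    · · · · ·
    · · · · ·
T1:
  2·area = 20  (B↔C swapped to make it positive)
  edge (9, 12)→(7, 12): d=(-2,0) inclusive
  edge (7, 12)→(6, 2): d=(-1,-10) inclusive
  edge (6, 2)→(9, 12): d=(3,10) inclusive
    (3,3)@(7, 7): e=[10,5,5] → █
    (4,3)@(9, 7): e=[10,25,-15] → ·
    (3,4)@(7, 9): e=[6,3,11] → █
    (4,4)@(9, 9): e=[6,23,-9] → ·
    (3,5)@(7, 11): e=[2,1,17] → █
    (4,5)@(9, 11): e=[2,21,-3] → ·
  covered (3 px):
    · · · · ·
    · · · · ·
    · · · · ·
    · · · █ ·
    · · · █ ·
    · · · █ ·

Final: 4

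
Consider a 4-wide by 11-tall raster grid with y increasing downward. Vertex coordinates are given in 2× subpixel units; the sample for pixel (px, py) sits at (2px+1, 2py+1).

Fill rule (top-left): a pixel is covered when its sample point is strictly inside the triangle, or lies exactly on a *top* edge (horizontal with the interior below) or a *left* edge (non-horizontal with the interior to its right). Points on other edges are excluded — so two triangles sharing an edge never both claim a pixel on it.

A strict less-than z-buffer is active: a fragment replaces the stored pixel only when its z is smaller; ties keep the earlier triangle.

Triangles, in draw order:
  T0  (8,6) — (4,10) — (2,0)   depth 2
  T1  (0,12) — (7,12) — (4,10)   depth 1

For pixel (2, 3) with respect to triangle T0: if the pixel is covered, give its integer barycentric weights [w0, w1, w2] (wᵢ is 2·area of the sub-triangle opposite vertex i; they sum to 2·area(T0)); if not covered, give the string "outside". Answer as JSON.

T0:
  2·area = 48
  edge (8, 6)→(4, 10): d=(-4,4) right/bottom  bias=-1
  edge (4, 10)→(2, 0): d=(-2,-10) top-left  bias=+0
  edge (2, 0)→(8, 6): d=(6,6) right/bottom  bias=-1
    (1,0)@(3, 1): e=[40,8,0] → .  [on edge]
    (1,1)@(3, 3): e=[32,4,12] → X
    (2,1)@(5, 3): e=[24,24,0] → .  [on edge]
    (1,2)@(3, 5): e=[24,0,24] → X  [on edge]
    (2,2)@(5, 5): e=[16,20,12] → X
    (3,2)@(7, 5): e=[8,40,0] → .  [on edge]
    (1,3)@(3, 7): e=[16,-4,36] → .
    (2,3)@(5, 7): e=[8,16,24] → X
    (3,3)@(7, 7): e=[0,36,12] → .  [on edge]
    (2,4)@(5, 9): e=[0,12,36] → .  [on edge]
    (1,5)@(3, 11): e=[0,-12,60] → .  [on edge]
    (0,6)@(1, 13): e=[0,-36,84] → .  [on edge]
    (2,7)@(5, 15): e=[-24,0,72] → .  [on edge]
  covered (4 px):
    . . . .
    . X . .
    . X X .
    . . X .
    . . . .
    . . . .
    . . . .
    . . . .
    . . . .
    . . . .
    . . . .
T1:
  2·area = 14  (B↔C swapped to make it positive)
  edge (0, 12)→(4, 10): d=(4,-2) top-left  bias=+0
  edge (4, 10)→(7, 12): d=(3,2) right/bottom  bias=-1
  edge (7, 12)→(0, 12): d=(-7,0) right/bottom  bias=-1
    (1,5)@(3, 11): e=[2,5,7] → X
    (2,5)@(5, 11): e=[6,1,7] → X
    (3,5)@(7, 11): e=[10,-3,7] → .
    (1,6)@(3, 13): e=[10,11,-7] → .
    (2,6)@(5, 13): e=[14,7,-7] → .
  covered (2 px):
    . . . .
    . . . .
    . . . .
    . . . .
    . . . .
    . X X .
    . . . .
    . . . .
    . . . .
    . . . .
    . . . .

Result: [16,24,8]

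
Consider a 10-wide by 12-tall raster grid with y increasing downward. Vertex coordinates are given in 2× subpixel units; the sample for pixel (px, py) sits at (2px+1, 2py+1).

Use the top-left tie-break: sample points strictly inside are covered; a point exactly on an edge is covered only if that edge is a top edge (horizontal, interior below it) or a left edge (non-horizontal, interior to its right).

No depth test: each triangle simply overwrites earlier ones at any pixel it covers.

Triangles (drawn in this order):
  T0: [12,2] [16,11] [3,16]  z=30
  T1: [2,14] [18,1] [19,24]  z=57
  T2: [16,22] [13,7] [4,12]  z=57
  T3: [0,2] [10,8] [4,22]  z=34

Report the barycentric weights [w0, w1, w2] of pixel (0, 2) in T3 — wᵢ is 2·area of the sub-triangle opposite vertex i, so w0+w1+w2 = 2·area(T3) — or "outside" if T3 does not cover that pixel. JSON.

T0:
  2·area = 137
  edge (12, 2)→(16, 11): d=(4,9) right/bottom  bias=-1
  edge (16, 11)→(3, 16): d=(-13,5) right/bottom  bias=-1
  edge (3, 16)→(12, 2): d=(9,-14) top-left  bias=+0
    (5,2)@(11, 5): e=[21,103,13] → X
    (6,2)@(13, 5): e=[3,93,41] → X
    (7,2)@(15, 5): e=[-15,83,69] → .
    (4,3)@(9, 7): e=[47,87,3] → X
    (7,3)@(15, 7): e=[-7,57,87] → .
    (4,4)@(9, 9): e=[55,61,21] → X
    (7,4)@(15, 9): e=[1,31,105] → X
    (8,4)@(17, 9): e=[-17,21,133] → .
    (3,5)@(7, 11): e=[81,45,11] → X
    (8,5)@(17, 11): e=[-9,-5,151] → .
    (2,6)@(5, 13): e=[107,29,1] → X
    (5,6)@(11, 13): e=[53,-1,85] → .
  covered (18 px):
    . . . . . . . . . .
    . . . . . . . . . .
    . . . . . X X . . .
    . . . . X X X . . .
    . . . . X X X X . .
    . . . X X X X X . .
    . . X X X . . . . .
    . . X . . . . . . .
    . . . . . . . . . .
    . . . . . . . . . .
    . . . . . . . . . .
    . . . . . . . . . .
T1:
  2·area = 381
  edge (2, 14)→(18, 1): d=(16,-13) top-left  bias=+0
  edge (18, 1)→(19, 24): d=(1,23) right/bottom  bias=-1
  edge (19, 24)→(2, 14): d=(-17,-10) top-left  bias=+0
    (8,1)@(17, 3): e=[19,25,337] → X
    (9,1)@(19, 3): e=[45,-21,357] → .
    (7,2)@(15, 5): e=[25,73,283] → X
    (9,2)@(19, 5): e=[77,-19,323] → .
    (5,3)@(11, 7): e=[5,167,209] → X
    (6,3)@(13, 7): e=[31,121,229] → X
    (9,3)@(19, 7): e=[109,-17,289] → .
    (4,4)@(9, 9): e=[11,215,155] → X
    (9,4)@(19, 9): e=[141,-15,255] → .
    (3,5)@(7, 11): e=[17,263,101] → X
    (9,5)@(19, 11): e=[173,-13,221] → .
    (2,6)@(5, 13): e=[23,311,47] → X
  covered (43 px):
    . . . . . . . . . .
    . . . . . . . . X .
    . . . . . . . X X .
    . . . . . X X X X .
    . . . . X X X X X .
    . . . X X X X X X .
    . . X X X X X X X .
    . . X X X X X X X .
    . . . . X X X X X .
    . . . . . X X X X .
    . . . . . . . X X .
    . . . . . . . . . .
T2:
  2·area = 150  (B↔C swapped to make it positive)
  edge (16, 22)→(4, 12): d=(-12,-10) top-left  bias=+0
  edge (4, 12)→(13, 7): d=(9,-5) top-left  bias=+0
  edge (13, 7)→(16, 22): d=(3,15) right/bottom  bias=-1
    (6,3)@(13, 7): e=[150,0,0] → .  [on edge]
    (5,4)@(11, 9): e=[106,8,36] → X
    (6,4)@(13, 9): e=[126,18,6] → X
    (7,4)@(15, 9): e=[146,28,-24] → .
    (3,5)@(7, 11): e=[42,6,102] → X
    (4,5)@(9, 11): e=[62,16,72] → X
    (7,5)@(15, 11): e=[122,46,-18] → .
    (3,6)@(7, 13): e=[18,24,108] → X
    (7,6)@(15, 13): e=[98,64,-12] → .
    (3,7)@(7, 15): e=[-6,42,114] → .
    (4,7)@(9, 15): e=[14,52,84] → X
    (7,7)@(15, 15): e=[74,82,-6] → .
    (7,8)@(15, 17): e=[50,100,0] → .  [on edge]
  covered (18 px):
    . . . . . . . . . .
    . . . . . . . . . .
    . . . . . . . . . .
    . . . . . . . . . .
    . . . . . X X . . .
    . . . X X X X . . .
    . . . X X X X . . .
    . . . . X X X . . .
    . . . . . X X . . .
    . . . . . . X X . .
    . . . . . . . X . .
    . . . . . . . . . .
T3:
  2·area = 176
  edge (0, 2)→(10, 8): d=(10,6) right/bottom  bias=-1
  edge (10, 8)→(4, 22): d=(-6,14) right/bottom  bias=-1
  edge (4, 22)→(0, 2): d=(-4,-20) top-left  bias=+0
    (6,0)@(13, 1): e=[-88,0,264] → .  [on edge]
    (0,1)@(1, 3): e=[4,156,16] → X
    (1,1)@(3, 3): e=[-8,128,56] → .
    (0,2)@(1, 5): e=[24,144,8] → X
    (1,2)@(3, 5): e=[12,116,48] → X
    (2,2)@(5, 5): e=[0,88,88] → .  [on edge]
    (0,3)@(1, 7): e=[44,132,0] → X  [on edge]
    (2,3)@(5, 7): e=[20,76,80] → X
    (3,3)@(7, 7): e=[8,48,120] → X
    (4,3)@(9, 7): e=[-4,20,160] → .
    (0,4)@(1, 9): e=[64,120,-8] → .
    (1,4)@(3, 9): e=[52,92,32] → X
    (7,5)@(15, 11): e=[0,-88,264] → .  [on edge]
    (3,7)@(7, 15): e=[88,0,88] → .  [on edge]
    (1,8)@(3, 17): e=[132,44,0] → X  [on edge]
  covered (22 px):
    . . . . . . . . . .
    X . . . . . . . . .
    X X . . . . . . . .
    X X X X . . . . . .
    . X X X X . . . . .
    . X X X . . . . . .
    . X X X . . . . . .
    . X X . . . . . . .
    . X X . . . . . . .
    . . X . . . . . . .
    . . . . . . . . . .
    . . . . . . . . . .

Result: [144,8,24]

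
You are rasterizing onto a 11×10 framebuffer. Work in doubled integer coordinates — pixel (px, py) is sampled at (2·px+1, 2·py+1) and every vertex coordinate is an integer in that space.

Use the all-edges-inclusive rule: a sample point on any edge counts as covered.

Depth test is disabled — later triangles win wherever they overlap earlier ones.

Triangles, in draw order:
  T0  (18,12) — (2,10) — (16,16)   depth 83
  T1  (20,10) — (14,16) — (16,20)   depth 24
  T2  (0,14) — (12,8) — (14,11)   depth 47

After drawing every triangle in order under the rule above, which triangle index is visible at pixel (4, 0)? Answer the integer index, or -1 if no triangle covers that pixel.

T0:
  2·area = 68  (B↔C swapped to make it positive)
  edge (18, 12)→(16, 16): d=(-2,4) inclusive
  edge (16, 16)→(2, 10): d=(-14,-6) inclusive
  edge (2, 10)→(18, 12): d=(16,2) inclusive
    (2,5)@(5, 11): e=[54,4,10] → #
    (3,5)@(7, 11): e=[46,16,6] → #
    (4,5)@(9, 11): e=[38,28,2] → #
    (5,5)@(11, 11): e=[30,40,-2] → ·
    (2,6)@(5, 13): e=[50,-24,42] → ·
    (3,6)@(7, 13): e=[42,-12,38] → ·
    (4,6)@(9, 13): e=[34,0,34] → #  [on edge]
    (5,6)@(11, 13): e=[26,12,30] → #
    (6,6)@(13, 13): e=[18,24,26] → #
    (7,6)@(15, 13): e=[10,36,22] → #
    (8,6)@(17, 13): e=[2,48,18] → #
    (9,6)@(19, 13): e=[-6,60,14] → ·
  covered (9 px):
    · · · · · · · · · · ·
    · · · · · · · · · · ·
    · · · · · · · · · · ·
    · · · · · · · · · · ·
    · · · · · · · · · · ·
    · · # # # · · · · · ·
    · · · · # # # # # · ·
    · · · · · · · # · · ·
    · · · · · · · · · · ·
    · · · · · · · · · · ·
T1:
  2·area = 36  (B↔C swapped to make it positive)
  edge (20, 10)→(16, 20): d=(-4,10) inclusive
  edge (16, 20)→(14, 16): d=(-2,-4) inclusive
  edge (14, 16)→(20, 10): d=(6,-6) inclusive
    (10,4)@(21, 9): e=[-6,42,0] → ·  [on edge]
    (9,5)@(19, 11): e=[6,30,0] → #  [on edge]
    (10,5)@(21, 11): e=[-14,38,12] → ·
    (8,6)@(17, 13): e=[18,18,0] → #  [on edge]
    (9,6)@(19, 13): e=[-2,26,12] → ·
    (7,7)@(15, 15): e=[30,6,0] → #  [on edge]
    (9,7)@(19, 15): e=[-10,22,24] → ·
    (6,8)@(13, 17): e=[42,-6,0] → ·  [on edge]
    (7,8)@(15, 17): e=[22,2,12] → #
    (9,8)@(19, 17): e=[-18,18,36] → ·
    (5,9)@(11, 19): e=[54,-18,0] → ·  [on edge]
    (7,9)@(15, 19): e=[14,-2,24] → ·
  covered (6 px):
    · · · · · · · · · · ·
    · · · · · · · · · · ·
    · · · · · · · · · · ·
    · · · · · · · · · · ·
    · · · · · · · · · · ·
    · · · · · · · · · # ·
    · · · · · · · · # · ·
    · · · · · · · # # · ·
    · · · · · · · # # · ·
    · · · · · · · · · · ·
T2:
  2·area = 48
  edge (0, 14)→(12, 8): d=(12,-6) inclusive
  edge (12, 8)→(14, 11): d=(2,3) inclusive
  edge (14, 11)→(0, 14): d=(-14,3) inclusive
    (5,4)@(11, 9): e=[6,5,37] → #
    (6,4)@(13, 9): e=[18,-1,31] → ·
    (3,5)@(7, 11): e=[6,21,21] → #
    (4,5)@(9, 11): e=[18,15,15] → #
    (6,5)@(13, 11): e=[42,3,3] → #
    (7,5)@(15, 11): e=[54,-3,-3] → ·
    (1,6)@(3, 13): e=[6,37,5] → #
    (2,6)@(5, 13): e=[18,31,-1] → ·
    (3,6)@(7, 13): e=[30,25,-7] → ·
    (4,6)@(9, 13): e=[42,19,-13] → ·
    (5,6)@(11, 13): e=[54,13,-19] → ·
    (6,6)@(13, 13): e=[66,7,-25] → ·
  covered (6 px):
    · · · · · · · · · · ·
    · · · · · · · · · · ·
    · · · · · · · · · · ·
    · · · · · · · · · · ·
    · · · · · # · · · · ·
    · · · # # # # · · · ·
    · # · · · · · · · · ·
    · · · · · · · · · · ·
    · · · · · · · · · · ·
    · · · · · · · · · · ·

Z-buffer (winner per pixel, '.' = empty):
  . . . . . . . . . . .
  . . . . . . . . . . .
  . . . . . . . . . . .
  . . . . . . . . . . .
  . . . . . 2 . . . . .
  . . 0 2 2 2 2 . . 1 .
  . 2 . . 0 0 0 0 1 . .
  . . . . . . . 1 1 . .
  . . . . . . . 1 1 . .
  . . . . . . . . . . .

Answer: -1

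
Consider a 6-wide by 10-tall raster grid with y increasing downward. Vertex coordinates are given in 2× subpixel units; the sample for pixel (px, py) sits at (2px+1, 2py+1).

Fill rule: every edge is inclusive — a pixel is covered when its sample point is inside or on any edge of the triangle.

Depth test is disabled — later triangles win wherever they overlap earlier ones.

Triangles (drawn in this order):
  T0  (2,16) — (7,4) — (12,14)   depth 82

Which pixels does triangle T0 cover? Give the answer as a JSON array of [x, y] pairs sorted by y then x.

T0:
  2·area = 110
  edge (2, 16)→(7, 4): d=(5,-12) inclusive
  edge (7, 4)→(12, 14): d=(5,10) inclusive
  edge (12, 14)→(2, 16): d=(-10,2) inclusive
    (3,2)@(7, 5): e=[5,5,100] → █
    (4,2)@(9, 5): e=[29,-15,96] → ·
    (3,3)@(7, 7): e=[15,15,80] → █
    (4,3)@(9, 7): e=[39,-5,76] → ·
    (2,4)@(5, 9): e=[1,45,64] → █
    (4,4)@(9, 9): e=[49,5,56] → █
    (5,4)@(11, 9): e=[73,-15,52] → ·
    (2,5)@(5, 11): e=[11,55,44] → █
    (5,5)@(11, 11): e=[83,-5,32] → ·
    (2,6)@(5, 13): e=[21,65,24] → █
    (5,6)@(11, 13): e=[93,5,12] → █
    (1,7)@(3, 15): e=[7,95,8] → █
    (3,7)@(7, 15): e=[55,55,0] → █  [on edge]
  covered (15 px):
    · · · · · ·
    · · · · · ·
    · · · █ · ·
    · · · █ · ·
    · · █ █ █ ·
    · · █ █ █ ·
    · · █ █ █ █
    · █ █ █ · ·
    · · · · · ·
    · · · · · ·

Final: [[3,2],[3,3],[2,4],[3,4],[4,4],[2,5],[3,5],[4,5],[2,6],[3,6],[4,6],[5,6],[1,7],[2,7],[3,7]]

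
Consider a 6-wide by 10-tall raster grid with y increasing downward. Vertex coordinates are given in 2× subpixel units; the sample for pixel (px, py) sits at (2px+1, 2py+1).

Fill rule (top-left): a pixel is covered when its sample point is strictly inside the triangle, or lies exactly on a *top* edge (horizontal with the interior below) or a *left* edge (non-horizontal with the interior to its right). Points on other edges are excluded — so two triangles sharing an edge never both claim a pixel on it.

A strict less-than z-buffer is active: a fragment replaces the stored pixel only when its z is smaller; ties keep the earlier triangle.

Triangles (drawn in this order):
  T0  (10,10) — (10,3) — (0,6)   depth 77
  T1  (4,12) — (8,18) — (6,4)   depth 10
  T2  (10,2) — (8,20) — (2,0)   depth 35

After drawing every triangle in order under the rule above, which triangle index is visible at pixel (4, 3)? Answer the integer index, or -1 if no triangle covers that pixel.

T0:
  2·area = 70  (B↔C swapped to make it positive)
  edge (10, 10)→(0, 6): d=(-10,-4) top-left  bias=+0
  edge (0, 6)→(10, 3): d=(10,-3) top-left  bias=+0
  edge (10, 3)→(10, 10): d=(0,7) right/bottom  bias=-1
    (2,2)@(5, 5): e=[30,5,35] → #
    (3,2)@(7, 5): e=[38,11,21] → #
    (4,2)@(9, 5): e=[46,17,7] → #
    (5,2)@(11, 5): e=[54,23,-7] → ·
    (1,3)@(3, 7): e=[2,19,49] → #
    (5,3)@(11, 7): e=[34,43,-7] → ·
    (1,4)@(3, 9): e=[-18,39,49] → ·
    (2,4)@(5, 9): e=[-10,45,35] → ·
    (3,4)@(7, 9): e=[-2,51,21] → ·
    (4,4)@(9, 9): e=[6,57,7] → #
    (5,4)@(11, 9): e=[14,63,-7] → ·
    (4,5)@(9, 11): e=[-14,77,7] → ·
  covered (8 px):
    · · · · · ·
    · · · · · ·
    · · # # # ·
    · # # # # ·
    · · · · # ·
    · · · · · ·
    · · · · · ·
    · · · · · ·
    · · · · · ·
    · · · · · ·
T1:
  2·area = 44  (B↔C swapped to make it positive)
  edge (4, 12)→(6, 4): d=(2,-8) top-left  bias=+0
  edge (6, 4)→(8, 18): d=(2,14) right/bottom  bias=-1
  edge (8, 18)→(4, 12): d=(-4,-6) top-left  bias=+0
    (2,4)@(5, 9): e=[2,24,18] → #
    (3,4)@(7, 9): e=[18,-4,30] → ·
    (2,5)@(5, 11): e=[6,28,10] → #
    (3,5)@(7, 11): e=[22,0,22] → ·  [on edge]
    (2,6)@(5, 13): e=[10,32,2] → #
    (3,6)@(7, 13): e=[26,4,14] → #
    (4,6)@(9, 13): e=[42,-24,26] → ·
    (2,7)@(5, 15): e=[14,36,-6] → ·
    (3,7)@(7, 15): e=[30,8,6] → #
    (4,7)@(9, 15): e=[46,-20,18] → ·
    (3,8)@(7, 17): e=[34,12,-2] → ·
  covered (5 px):
    · · · · · ·
    · · · · · ·
    · · · · · ·
    · · · · · ·
    · · # · · ·
    · · # · · ·
    · · # # · ·
    · · · # · ·
    · · · · · ·
    · · · · · ·
T2:
  2·area = 148
  edge (10, 2)→(8, 20): d=(-2,18) right/bottom  bias=-1
  edge (8, 20)→(2, 0): d=(-6,-20) top-left  bias=+0
  edge (2, 0)→(10, 2): d=(8,2) right/bottom  bias=-1
    (1,0)@(3, 1): e=[128,14,6] → #
    (2,0)@(5, 1): e=[92,54,2] → #
    (3,0)@(7, 1): e=[56,94,-2] → ·
    (1,1)@(3, 3): e=[124,2,22] → #
    (3,1)@(7, 3): e=[52,82,14] → #
    (4,1)@(9, 3): e=[16,122,10] → #
    (5,1)@(11, 3): e=[-20,162,6] → ·
    (1,2)@(3, 5): e=[120,-10,38] → ·
    (2,2)@(5, 5): e=[84,30,34] → #
    (5,2)@(11, 5): e=[-24,150,22] → ·
    (2,3)@(5, 7): e=[80,18,50] → #
    (5,3)@(11, 7): e=[-28,138,38] → ·
    (4,5)@(9, 11): e=[0,74,74] → ·  [on edge]
  covered (18 px):
    · # # · · ·
    · # # # # ·
    · · # # # ·
    · · # # # ·
    · · # # # ·
    · · · # · ·
    · · · # · ·
    · · · # · ·
    · · · · · ·
    · · · · · ·

Z-buffer (winner per pixel, '.' = empty):
  . 2 2 . . .
  . 2 2 2 2 .
  . . 2 2 2 .
  . 0 2 2 2 .
  . . 1 2 2 .
  . . 1 2 . .
  . . 1 1 . .
  . . . 1 . .
  . . . . . .
  . . . . . .

Result: 2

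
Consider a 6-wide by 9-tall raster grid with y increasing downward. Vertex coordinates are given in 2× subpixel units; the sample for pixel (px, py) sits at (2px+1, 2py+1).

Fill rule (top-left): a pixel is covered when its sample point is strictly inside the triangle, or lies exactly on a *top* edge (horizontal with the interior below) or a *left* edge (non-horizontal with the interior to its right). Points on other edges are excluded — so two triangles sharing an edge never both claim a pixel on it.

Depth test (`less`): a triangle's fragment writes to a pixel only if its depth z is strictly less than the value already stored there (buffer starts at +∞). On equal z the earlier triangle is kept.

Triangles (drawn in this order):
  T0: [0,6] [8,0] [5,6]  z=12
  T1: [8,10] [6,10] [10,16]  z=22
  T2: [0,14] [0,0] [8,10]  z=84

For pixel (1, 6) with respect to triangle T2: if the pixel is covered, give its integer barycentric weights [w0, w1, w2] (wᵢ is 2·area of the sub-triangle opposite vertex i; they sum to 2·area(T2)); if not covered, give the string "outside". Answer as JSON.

T0:
  2·area = 30
  edge (0, 6)→(8, 0): d=(8,-6) top-left  bias=+0
  edge (8, 0)→(5, 6): d=(-3,6) right/bottom  bias=-1
  edge (5, 6)→(0, 6): d=(-5,0) right/bottom  bias=-1
    (3,0)@(7, 1): e=[2,3,25] → #
    (4,0)@(9, 1): e=[14,-9,25] → ·
    (2,1)@(5, 3): e=[6,9,15] → #
    (3,1)@(7, 3): e=[18,-3,15] → ·
    (1,2)@(3, 5): e=[10,15,5] → #
    (3,2)@(7, 5): e=[34,-9,5] → ·
    (1,3)@(3, 7): e=[26,9,-5] → ·
    (2,3)@(5, 7): e=[38,-3,-5] → ·
  covered (4 px):
    · · · # · ·
    · · # · · ·
    · # # · · ·
    · · · · · ·
    · · · · · ·
    · · · · · ·
    · · · · · ·
    · · · · · ·
    · · · · · ·
T1:
  2·area = 12  (B↔C swapped to make it positive)
  edge (8, 10)→(10, 16): d=(2,6) right/bottom  bias=-1
  edge (10, 16)→(6, 10): d=(-4,-6) top-left  bias=+0
  edge (6, 10)→(8, 10): d=(2,0) top-left  bias=+0
    (2,0)@(5, 1): e=[0,30,-18] → ·  [on edge]
    (3,3)@(7, 7): e=[0,18,-6] → ·  [on edge]
    (3,5)@(7, 11): e=[8,2,2] → #
    (4,5)@(9, 11): e=[-4,14,2] → ·
    (3,6)@(7, 13): e=[12,-6,6] → ·
    (4,6)@(9, 13): e=[0,6,6] → ·  [on edge]
  covered (1 px):
    · · · · · ·
    · · · · · ·
    · · · · · ·
    · · · · · ·
    · · · · · ·
    · · · # · ·
    · · · · · ·
    · · · · · ·
    · · · · · ·
T2:
  2·area = 112
  edge (0, 14)→(0, 0): d=(0,-14) top-left  bias=+0
  edge (0, 0)→(8, 10): d=(8,10) right/bottom  bias=-1
  edge (8, 10)→(0, 14): d=(-8,4) right/bottom  bias=-1
    (0,1)@(1, 3): e=[14,14,84] → #
    (1,1)@(3, 3): e=[42,-6,76] → ·
    (0,2)@(1, 5): e=[14,30,68] → #
    (1,2)@(3, 5): e=[42,10,60] → #
    (2,2)@(5, 5): e=[70,-10,52] → ·
    (0,3)@(1, 7): e=[14,46,52] → #
    (2,3)@(5, 7): e=[70,6,36] → #
    (3,3)@(7, 7): e=[98,-14,28] → ·
    (0,4)@(1, 9): e=[14,62,36] → #
    (3,4)@(7, 9): e=[98,2,12] → #
    (4,4)@(9, 9): e=[126,-18,4] → ·
    (0,5)@(1, 11): e=[14,78,20] → #
  covered (14 px):
    · · · · · ·
    # · · · · ·
    # # · · · ·
    # # # · · ·
    # # # # · ·
    # # # · · ·
    # · · · · ·
    · · · · · ·
    · · · · · ·

Answer: "outside"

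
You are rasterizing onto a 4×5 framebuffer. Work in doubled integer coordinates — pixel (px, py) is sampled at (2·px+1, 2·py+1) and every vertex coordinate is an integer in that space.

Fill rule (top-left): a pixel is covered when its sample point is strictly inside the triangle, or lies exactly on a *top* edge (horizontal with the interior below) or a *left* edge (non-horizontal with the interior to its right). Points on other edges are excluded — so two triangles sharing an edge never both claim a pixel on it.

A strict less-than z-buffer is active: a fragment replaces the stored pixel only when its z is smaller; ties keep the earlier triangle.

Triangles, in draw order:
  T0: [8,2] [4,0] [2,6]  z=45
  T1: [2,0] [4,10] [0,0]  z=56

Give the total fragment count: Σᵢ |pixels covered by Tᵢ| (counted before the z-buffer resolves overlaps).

T0:
  2·area = 28  (B↔C swapped to make it positive)
  edge (8, 2)→(2, 6): d=(-6,4) right/bottom  bias=-1
  edge (2, 6)→(4, 0): d=(2,-6) top-left  bias=+0
  edge (4, 0)→(8, 2): d=(4,2) right/bottom  bias=-1
    (2,0)@(5, 1): e=[18,8,2] → X
    (3,0)@(7, 1): e=[10,20,-2] → .
    (1,1)@(3, 3): e=[14,0,14] → X  [on edge]
    (3,1)@(7, 3): e=[-2,24,6] → .
    (1,2)@(3, 5): e=[2,4,22] → X
    (2,2)@(5, 5): e=[-6,16,18] → .
    (1,3)@(3, 7): e=[-10,8,30] → .
    (0,4)@(1, 9): e=[-14,0,42] → .  [on edge]
  covered (4 px):
    . . X .
    . X X .
    . X . .
    . . . .
    . . . .
T1:
  2·area = 20
  edge (2, 0)→(4, 10): d=(2,10) right/bottom  bias=-1
  edge (4, 10)→(0, 0): d=(-4,-10) top-left  bias=+0
  edge (0, 0)→(2, 0): d=(2,0) top-left  bias=+0
    (0,0)@(1, 1): e=[12,6,2] → X
    (1,0)@(3, 1): e=[-8,26,2] → .
    (0,1)@(1, 3): e=[16,-2,6] → .
    (1,2)@(3, 5): e=[0,10,10] → .  [on edge]
    (1,3)@(3, 7): e=[4,2,14] → X
    (2,3)@(5, 7): e=[-16,22,14] → .
    (1,4)@(3, 9): e=[8,-6,18] → .
  covered (2 px):
    X . . .
    . . . .
    . . . .
    . X . .
    . . . .

Final: 6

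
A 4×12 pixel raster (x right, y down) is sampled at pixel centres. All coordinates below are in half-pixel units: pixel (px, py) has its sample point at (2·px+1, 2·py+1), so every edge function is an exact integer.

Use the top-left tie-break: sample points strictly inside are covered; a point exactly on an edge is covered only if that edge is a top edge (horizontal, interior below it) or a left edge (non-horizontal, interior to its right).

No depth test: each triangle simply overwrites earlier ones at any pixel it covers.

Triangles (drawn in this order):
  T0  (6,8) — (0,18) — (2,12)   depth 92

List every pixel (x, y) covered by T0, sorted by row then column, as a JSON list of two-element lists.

T0:
  2·area = 16
  edge (6, 8)→(0, 18): d=(-6,10) right/bottom  bias=-1
  edge (0, 18)→(2, 12): d=(2,-6) top-left  bias=+0
  edge (2, 12)→(6, 8): d=(4,-4) top-left  bias=+0
    (2,1)@(5, 3): e=[40,0,-24] → ·  [on edge]
    (3,3)@(7, 7): e=[-4,20,0] → ·  [on edge]
    (1,4)@(3, 9): e=[24,0,-8] → ·  [on edge]
    (2,4)@(5, 9): e=[4,12,0] → █  [on edge]
    (3,4)@(7, 9): e=[-16,24,8] → ·
    (1,5)@(3, 11): e=[12,4,0] → █  [on edge]
    (2,5)@(5, 11): e=[-8,16,8] → ·
    (0,6)@(1, 13): e=[20,-4,0] → ·  [on edge]
    (1,6)@(3, 13): e=[0,8,8] → ·  [on edge]
    (0,7)@(1, 15): e=[8,0,8] → █  [on edge]
    (1,7)@(3, 15): e=[-12,12,16] → ·
    (0,8)@(1, 17): e=[-4,4,16] → ·
  covered (3 px):
    · · · ·
    · · · ·
    · · · ·
    · · · ·
    · · █ ·
    · █ · ·
    · · · ·
    █ · · ·
    · · · ·
    · · · ·
    · · · ·
    · · · ·

Answer: [[2,4],[1,5],[0,7]]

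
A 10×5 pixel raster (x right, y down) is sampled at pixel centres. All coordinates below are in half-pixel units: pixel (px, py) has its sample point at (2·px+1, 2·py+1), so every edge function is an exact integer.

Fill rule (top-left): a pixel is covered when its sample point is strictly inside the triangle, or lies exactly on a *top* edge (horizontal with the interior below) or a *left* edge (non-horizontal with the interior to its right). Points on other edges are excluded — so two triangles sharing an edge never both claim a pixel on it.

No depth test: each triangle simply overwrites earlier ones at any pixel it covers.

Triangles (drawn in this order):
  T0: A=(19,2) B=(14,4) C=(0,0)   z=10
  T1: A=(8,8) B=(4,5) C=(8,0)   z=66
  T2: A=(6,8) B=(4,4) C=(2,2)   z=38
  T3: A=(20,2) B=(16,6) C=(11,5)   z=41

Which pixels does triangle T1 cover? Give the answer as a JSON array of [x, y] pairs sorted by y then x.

T0:
  2·area = 48
  edge (19, 2)→(14, 4): d=(-5,2) right/bottom  bias=-1
  edge (14, 4)→(0, 0): d=(-14,-4) top-left  bias=+0
  edge (0, 0)→(19, 2): d=(19,2) right/bottom  bias=-1
    (2,0)@(5, 1): e=[33,6,9] → █
    (3,0)@(7, 1): e=[29,14,5] → █
    (4,0)@(9, 1): e=[25,22,1] → █
    (5,0)@(11, 1): e=[21,30,-3] → ·
    (2,1)@(5, 3): e=[23,-22,47] → ·
    (3,1)@(7, 3): e=[19,-14,43] → ·
    (4,1)@(9, 3): e=[15,-6,39] → ·
    (5,1)@(11, 3): e=[11,2,35] → █
    (6,1)@(13, 3): e=[7,10,31] → █
    (7,1)@(15, 3): e=[3,18,27] → █
    (8,1)@(17, 3): e=[-1,26,23] → ·
    (5,2)@(11, 5): e=[1,-26,73] → ·
  covered (6 px):
    · · █ █ █ · · · · ·
    · · · · · █ █ █ · ·
    · · · · · · · · · ·
    · · · · · · · · · ·
    · · · · · · · · · ·
T1:
  2·area = 32
  edge (8, 8)→(4, 5): d=(-4,-3) top-left  bias=+0
  edge (4, 5)→(8, 0): d=(4,-5) top-left  bias=+0
  edge (8, 0)→(8, 8): d=(0,8) right/bottom  bias=-1
    (3,1)@(7, 3): e=[17,7,8] → █
    (4,1)@(9, 3): e=[23,17,-8] → ·
    (2,2)@(5, 5): e=[3,5,24] → █
    (4,2)@(9, 5): e=[15,25,-8] → ·
    (2,3)@(5, 7): e=[-5,13,24] → ·
    (3,3)@(7, 7): e=[1,23,8] → █
    (4,3)@(9, 7): e=[7,33,-8] → ·
    (3,4)@(7, 9): e=[-7,31,8] → ·
  covered (4 px):
    · · · · · · · · · ·
    · · · █ · · · · · ·
    · · █ █ · · · · · ·
    · · · █ · · · · · ·
    · · · · · · · · · ·
T2:
  2·area = 4  (B↔C swapped to make it positive)
  edge (6, 8)→(2, 2): d=(-4,-6) top-left  bias=+0
  edge (2, 2)→(4, 4): d=(2,2) right/bottom  bias=-1
  edge (4, 4)→(6, 8): d=(2,4) right/bottom  bias=-1
    (0,0)@(1, 1): e=[-2,0,6] → ·  [on edge]
    (1,1)@(3, 3): e=[2,0,2] → ·  [on edge]
    (2,2)@(5, 5): e=[6,0,-2] → ·  [on edge]
    (3,3)@(7, 7): e=[10,0,-6] → ·  [on edge]
    (4,4)@(9, 9): e=[14,0,-10] → ·  [on edge]
  covered (0 px):
    · · · · · · · · · ·
    · · · · · · · · · ·
    · · · · · · · · · ·
    · · · · · · · · · ·
    · · · · · · · · · ·
T3:
  2·area = 24
  edge (20, 2)→(16, 6): d=(-4,4) right/bottom  bias=-1
  edge (16, 6)→(11, 5): d=(-5,-1) top-left  bias=+0
  edge (11, 5)→(20, 2): d=(9,-3) top-left  bias=+0
    (0,1)@(1, 3): e=[72,0,-48] → ·  [on edge]
    (8,1)@(17, 3): e=[8,16,0] → █  [on edge]
    (9,1)@(19, 3): e=[0,18,6] → ·  [on edge]
    (5,2)@(11, 5): e=[24,0,0] → █  [on edge]
    (6,2)@(13, 5): e=[16,2,6] → █
    (7,2)@(15, 5): e=[8,4,12] → █
    (8,2)@(17, 5): e=[0,6,18] → ·  [on edge]
    (2,3)@(5, 7): e=[40,-16,0] → ·  [on edge]
    (5,3)@(11, 7): e=[16,-10,18] → ·
    (6,3)@(13, 7): e=[8,-8,24] → ·
    (7,3)@(15, 7): e=[0,-6,30] → ·  [on edge]
    (6,4)@(13, 9): e=[0,-18,42] → ·  [on edge]
  covered (4 px):
    · · · · · · · · · ·
    · · · · · · · · █ ·
    · · · · · █ █ █ · ·
    · · · · · · · · · ·
    · · · · · · · · · ·

Result: [[3,1],[2,2],[3,2],[3,3]]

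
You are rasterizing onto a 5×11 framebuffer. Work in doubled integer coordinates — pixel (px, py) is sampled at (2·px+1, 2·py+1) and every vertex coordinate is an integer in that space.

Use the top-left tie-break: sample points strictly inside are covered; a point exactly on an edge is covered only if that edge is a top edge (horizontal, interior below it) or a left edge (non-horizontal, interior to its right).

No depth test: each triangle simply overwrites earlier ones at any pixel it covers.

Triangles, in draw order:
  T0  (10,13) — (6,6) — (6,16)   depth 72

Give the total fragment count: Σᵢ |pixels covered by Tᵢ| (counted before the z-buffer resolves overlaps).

T0:
  2·area = 40  (B↔C swapped to make it positive)
  edge (10, 13)→(6, 16): d=(-4,3) right/bottom  bias=-1
  edge (6, 16)→(6, 6): d=(0,-10) top-left  bias=+0
  edge (6, 6)→(10, 13): d=(4,7) right/bottom  bias=-1
    (3,4)@(7, 9): e=[25,10,5] → X
    (4,4)@(9, 9): e=[19,30,-9] → .
    (3,5)@(7, 11): e=[17,10,13] → X
    (4,5)@(9, 11): e=[11,30,-1] → .
    (3,6)@(7, 13): e=[9,10,21] → X
    (4,6)@(9, 13): e=[3,30,7] → X
    (3,7)@(7, 15): e=[1,10,29] → X
    (4,7)@(9, 15): e=[-5,30,15] → .
    (3,8)@(7, 17): e=[-7,10,37] → .
  covered (5 px):
    . . . . .
    . . . . .
    . . . . .
    . . . . .
    . . . X .
    . . . X .
    . . . X X
    . . . X .
    . . . . .
    . . . . .
    . . . . .

Final: 5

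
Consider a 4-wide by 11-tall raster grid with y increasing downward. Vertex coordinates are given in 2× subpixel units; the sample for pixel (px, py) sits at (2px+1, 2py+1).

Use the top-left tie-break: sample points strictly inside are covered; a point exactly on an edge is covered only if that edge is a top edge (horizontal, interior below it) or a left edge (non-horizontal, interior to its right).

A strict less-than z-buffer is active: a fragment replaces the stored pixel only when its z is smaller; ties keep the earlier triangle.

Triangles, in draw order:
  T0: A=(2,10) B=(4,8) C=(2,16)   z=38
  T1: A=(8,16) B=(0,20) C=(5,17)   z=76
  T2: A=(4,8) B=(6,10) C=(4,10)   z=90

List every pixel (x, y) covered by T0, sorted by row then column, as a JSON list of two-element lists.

T0:
  2·area = 12
  edge (2, 10)→(4, 8): d=(2,-2) top-left  bias=+0
  edge (4, 8)→(2, 16): d=(-2,8) right/bottom  bias=-1
  edge (2, 16)→(2, 10): d=(0,-6) top-left  bias=+0
    (3,2)@(7, 5): e=[0,-18,30] → ·  [on edge]
    (2,3)@(5, 7): e=[0,-6,18] → ·  [on edge]
    (1,4)@(3, 9): e=[0,6,6] → █  [on edge]
    (2,4)@(5, 9): e=[4,-10,18] → ·
    (0,5)@(1, 11): e=[0,18,-6] → ·  [on edge]
    (1,5)@(3, 11): e=[4,2,6] → █
    (2,5)@(5, 11): e=[8,-14,18] → ·
    (1,6)@(3, 13): e=[8,-2,6] → ·
  covered (2 px):
    · · · ·
    · · · ·
    · · · ·
    · · · ·
    · █ · ·
    · █ · ·
    · · · ·
    · · · ·
    · · · ·
    · · · ·
    · · · ·
T1:
  2·area = 4
  edge (8, 16)→(0, 20): d=(-8,4) right/bottom  bias=-1
  edge (0, 20)→(5, 17): d=(5,-3) top-left  bias=+0
  edge (5, 17)→(8, 16): d=(3,-1) top-left  bias=+0
    (2,8)@(5, 17): e=[4,0,0] → █  [on edge]
    (3,8)@(7, 17): e=[-4,6,2] → ·
    (2,9)@(5, 19): e=[-12,10,6] → ·
  covered (1 px):
    · · · ·
    · · · ·
    · · · ·
    · · · ·
    · · · ·
    · · · ·
    · · · ·
    · · · ·
    · · █ ·
    · · · ·
    · · · ·
T2:
  2·area = 4
  edge (4, 8)→(6, 10): d=(2,2) right/bottom  bias=-1
  edge (6, 10)→(4, 10): d=(-2,0) right/bottom  bias=-1
  edge (4, 10)→(4, 8): d=(0,-2) top-left  bias=+0
    (0,2)@(1, 5): e=[0,10,-6] → ·  [on edge]
    (1,3)@(3, 7): e=[0,6,-2] → ·  [on edge]
    (2,4)@(5, 9): e=[0,2,2] → ·  [on edge]
    (3,5)@(7, 11): e=[0,-2,6] → ·  [on edge]
  covered (0 px):
    · · · ·
    · · · ·
    · · · ·
    · · · ·
    · · · ·
    · · · ·
    · · · ·
    · · · ·
    · · · ·
    · · · ·
    · · · ·

Result: [[1,4],[1,5]]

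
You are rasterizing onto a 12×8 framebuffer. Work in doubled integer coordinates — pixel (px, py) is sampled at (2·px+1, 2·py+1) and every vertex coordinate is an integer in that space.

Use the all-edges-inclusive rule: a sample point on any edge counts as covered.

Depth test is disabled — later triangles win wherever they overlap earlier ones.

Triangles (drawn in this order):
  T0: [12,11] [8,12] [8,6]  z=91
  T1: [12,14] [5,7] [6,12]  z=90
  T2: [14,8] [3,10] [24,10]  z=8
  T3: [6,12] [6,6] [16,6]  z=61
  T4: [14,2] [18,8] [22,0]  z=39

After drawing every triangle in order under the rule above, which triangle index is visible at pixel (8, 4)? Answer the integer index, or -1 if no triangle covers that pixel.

T0:
  2·area = 24
  edge (12, 11)→(8, 12): d=(-4,1) inclusive
  edge (8, 12)→(8, 6): d=(0,-6) inclusive
  edge (8, 6)→(12, 11): d=(4,5) inclusive
    (4,4)@(9, 9): e=[11,6,7] → █
    (5,4)@(11, 9): e=[9,18,-3] → ·
    (4,5)@(9, 11): e=[3,6,15] → █
    (5,5)@(11, 11): e=[1,18,5] → █
    (6,5)@(13, 11): e=[-1,30,-5] → ·
    (4,6)@(9, 13): e=[-5,6,23] → ·
    (5,6)@(11, 13): e=[-7,18,13] → ·
  covered (3 px):
    · · · · · · · · · · · ·
    · · · · · · · · · · · ·
    · · · · · · · · · · · ·
    · · · · · · · · · · · ·
    · · · · █ · · · · · · ·
    · · · · █ █ · · · · · ·
    · · · · · · · · · · · ·
    · · · · · · · · · · · ·
T1:
  2·area = 28  (B↔C swapped to make it positive)
  edge (12, 14)→(6, 12): d=(-6,-2) inclusive
  edge (6, 12)→(5, 7): d=(-1,-5) inclusive
  edge (5, 7)→(12, 14): d=(7,7) inclusive
    (0,1)@(1, 3): e=[44,-16,0] → ·  [on edge]
    (1,2)@(3, 5): e=[36,-8,0] → ·  [on edge]
    (2,3)@(5, 7): e=[28,0,0] → █  [on edge]
    (3,3)@(7, 7): e=[32,10,-14] → ·
    (2,4)@(5, 9): e=[16,-2,14] → ·
    (3,4)@(7, 9): e=[20,8,0] → █  [on edge]
    (4,4)@(9, 9): e=[24,18,-14] → ·
    (1,5)@(3, 11): e=[0,-14,42] → ·  [on edge]
    (3,5)@(7, 11): e=[8,6,14] → █
    (4,5)@(9, 11): e=[12,16,0] → █  [on edge]
    (5,5)@(11, 11): e=[16,26,-14] → ·
    (3,6)@(7, 13): e=[-4,4,28] → ·
    (4,6)@(9, 13): e=[0,14,14] → █  [on edge]
    (5,6)@(11, 13): e=[4,24,0] → █  [on edge]
    (6,7)@(13, 15): e=[-4,32,0] → ·  [on edge]
    (7,7)@(15, 15): e=[0,42,-14] → ·  [on edge]
  covered (6 px):
    · · · · · · · · · · · ·
    · · · · · · · · · · · ·
    · · · · · · · · · · · ·
    · · █ · · · · · · · · ·
    · · · █ · · · · · · · ·
    · · · █ █ · · · · · · ·
    · · · · █ █ · · · · · ·
    · · · · · · · · · · · ·
T2:
  2·area = 42  (B↔C swapped to make it positive)
  edge (14, 8)→(24, 10): d=(10,2) inclusive
  edge (24, 10)→(3, 10): d=(-21,0) inclusive
  edge (3, 10)→(14, 8): d=(11,-2) inclusive
    (4,3)@(9, 7): e=[0,63,-21] → ·  [on edge]
    (4,4)@(9, 9): e=[20,21,1] → █
    (5,4)@(11, 9): e=[16,21,5] → █
    (6,4)@(13, 9): e=[12,21,9] → █
    (7,4)@(15, 9): e=[8,21,13] → █
    (8,4)@(17, 9): e=[4,21,17] → █
    (9,4)@(19, 9): e=[0,21,21] → █  [on edge]
    (10,4)@(21, 9): e=[-4,21,25] → ·
    (4,5)@(9, 11): e=[40,-21,23] → ·
    (5,5)@(11, 11): e=[36,-21,27] → ·
    (6,5)@(13, 11): e=[32,-21,31] → ·
    (7,5)@(15, 11): e=[28,-21,35] → ·
  covered (6 px):
    · · · · · · · · · · · ·
    · · · · · · · · · · · ·
    · · · · · · · · · · · ·
    · · · · · · · · · · · ·
    · · · · █ █ █ █ █ █ · ·
    · · · · · · · · · · · ·
    · · · · · · · · · · · ·
    · · · · · · · · · · · ·
T3:
  2·area = 60
  edge (6, 12)→(6, 6): d=(0,-6) inclusive
  edge (6, 6)→(16, 6): d=(10,0) inclusive
  edge (16, 6)→(6, 12): d=(-10,6) inclusive
    (10,1)@(21, 3): e=[90,-30,0] → ·  [on edge]
    (3,3)@(7, 7): e=[6,10,44] → █
    (4,3)@(9, 7): e=[18,10,32] → █
    (5,3)@(11, 7): e=[30,10,20] → █
    (6,3)@(13, 7): e=[42,10,8] → █
    (7,3)@(15, 7): e=[54,10,-4] → ·
    (3,4)@(7, 9): e=[6,30,24] → █
    (5,4)@(11, 9): e=[30,30,0] → █  [on edge]
    (6,4)@(13, 9): e=[42,30,-12] → ·
    (3,5)@(7, 11): e=[6,50,4] → █
    (4,5)@(9, 11): e=[18,50,-8] → ·
    (5,5)@(11, 11): e=[30,50,-20] → ·
    (0,7)@(1, 15): e=[-30,90,0] → ·  [on edge]
  covered (8 px):
    · · · · · · · · · · · ·
    · · · · · · · · · · · ·
    · · · · · · · · · · · ·
    · · · █ █ █ █ · · · · ·
    · · · █ █ █ · · · · · ·
    · · · █ · · · · · · · ·
    · · · · · · · · · · · ·
    · · · · · · · · · · · ·
T4:
  2·area = 56  (B↔C swapped to make it positive)
  edge (14, 2)→(22, 0): d=(8,-2) inclusive
  edge (22, 0)→(18, 8): d=(-4,8) inclusive
  edge (18, 8)→(14, 2): d=(-4,-6) inclusive
    (9,0)@(19, 1): e=[2,20,34] → █
    (10,0)@(21, 1): e=[6,4,46] → █
    (11,0)@(23, 1): e=[10,-12,58] → ·
    (7,1)@(15, 3): e=[10,44,2] → █
    (8,1)@(17, 3): e=[14,28,14] → █
    (10,1)@(21, 3): e=[22,-4,38] → ·
    (7,2)@(15, 5): e=[26,36,-6] → ·
    (8,2)@(17, 5): e=[30,20,6] → █
    (10,2)@(21, 5): e=[38,-12,30] → ·
    (8,3)@(17, 7): e=[46,12,-2] → ·
    (9,3)@(19, 7): e=[50,-4,10] → ·
  covered (7 px):
    · · · · · · · · · █ █ ·
    · · · · · · · █ █ █ · ·
    · · · · · · · · █ █ · ·
    · · · · · · · · · · · ·
    · · · · · · · · · · · ·
    · · · · · · · · · · · ·
    · · · · · · · · · · · ·
    · · · · · · · · · · · ·

Z-buffer (winner per pixel, '.' = empty):
  . . . . . . . . . 4 4 .
  . . . . . . . 4 4 4 . .
  . . . . . . . . 4 4 . .
  . . 1 3 3 3 3 . . . . .
  . . . 3 3 3 2 2 2 2 . .
  . . . 3 1 0 . . . . . .
  . . . . 1 1 . . . . . .
  . . . . . . . . . . . .

Result: 2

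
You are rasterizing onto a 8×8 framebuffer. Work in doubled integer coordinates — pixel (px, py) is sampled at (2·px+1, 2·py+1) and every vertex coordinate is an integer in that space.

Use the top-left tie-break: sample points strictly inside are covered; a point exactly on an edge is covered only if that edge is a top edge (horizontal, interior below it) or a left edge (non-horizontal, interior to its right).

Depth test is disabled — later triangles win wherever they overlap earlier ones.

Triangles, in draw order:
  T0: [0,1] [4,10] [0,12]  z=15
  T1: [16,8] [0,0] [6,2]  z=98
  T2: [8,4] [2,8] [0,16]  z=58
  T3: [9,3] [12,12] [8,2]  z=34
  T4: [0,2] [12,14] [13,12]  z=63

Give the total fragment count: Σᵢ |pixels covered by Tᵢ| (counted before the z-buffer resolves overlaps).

T0:
  2·area = 44
  edge (0, 1)→(4, 10): d=(4,9) right/bottom  bias=-1
  edge (4, 10)→(0, 12): d=(-4,2) right/bottom  bias=-1
  edge (0, 12)→(0, 1): d=(0,-11) top-left  bias=+0
    (0,2)@(1, 5): e=[7,26,11] → X
    (1,2)@(3, 5): e=[-11,22,33] → .
    (0,3)@(1, 7): e=[15,18,11] → X
    (1,3)@(3, 7): e=[-3,14,33] → .
    (0,4)@(1, 9): e=[23,10,11] → X
    (1,4)@(3, 9): e=[5,6,33] → X
    (2,4)@(5, 9): e=[-13,2,55] → .
    (0,5)@(1, 11): e=[31,2,11] → X
    (1,5)@(3, 11): e=[13,-2,33] → .
    (0,6)@(1, 13): e=[39,-6,11] → .
  covered (5 px):
    . . . . . . . .
    . . . . . . . .
    X . . . . . . .
    X . . . . . . .
    X X . . . . . .
    X . . . . . . .
    . . . . . . . .
    . . . . . . . .
T1:
  2·area = 16
  edge (16, 8)→(0, 0): d=(-16,-8) top-left  bias=+0
  edge (0, 0)→(6, 2): d=(6,2) right/bottom  bias=-1
  edge (6, 2)→(16, 8): d=(10,6) right/bottom  bias=-1
    (1,0)@(3, 1): e=[8,0,8] → .  [on edge]
    (3,1)@(7, 3): e=[8,4,4] → X
    (4,1)@(9, 3): e=[24,0,-8] → .  [on edge]
    (3,2)@(7, 5): e=[-24,16,24] → .
    (5,2)@(11, 5): e=[8,8,0] → .  [on edge]
    (7,2)@(15, 5): e=[40,0,-24] → .  [on edge]
  covered (1 px):
    . . . . . . . .
    . . . X . . . .
    . . . . . . . .
    . . . . . . . .
    . . . . . . . .
    . . . . . . . .
    . . . . . . . .
    . . . . . . . .
T2:
  2·area = 40  (B↔C swapped to make it positive)
  edge (8, 4)→(0, 16): d=(-8,12) right/bottom  bias=-1
  edge (0, 16)→(2, 8): d=(2,-8) top-left  bias=+0
  edge (2, 8)→(8, 4): d=(6,-4) top-left  bias=+0
    (3,2)@(7, 5): e=[4,34,2] → X
    (4,2)@(9, 5): e=[-20,50,10] → .
    (2,3)@(5, 7): e=[12,22,6] → X
    (3,3)@(7, 7): e=[-12,38,14] → .
    (1,4)@(3, 9): e=[20,10,10] → X
    (2,4)@(5, 9): e=[-4,26,18] → .
    (1,5)@(3, 11): e=[4,14,22] → X
    (2,5)@(5, 11): e=[-20,30,30] → .
    (0,6)@(1, 13): e=[12,2,26] → X
    (1,6)@(3, 13): e=[-12,18,34] → .
    (0,7)@(1, 15): e=[-4,6,38] → .
  covered (5 px):
    . . . . . . . .
    . . . . . . . .
    . . . X . . . .
    . . X . . . . .
    . X . . . . . .
    . X . . . . . .
    X . . . . . . .
    . . . . . . . .
T3:
  2·area = 6
  edge (9, 3)→(12, 12): d=(3,9) right/bottom  bias=-1
  edge (12, 12)→(8, 2): d=(-4,-10) top-left  bias=+0
  edge (8, 2)→(9, 3): d=(1,1) right/bottom  bias=-1
    (3,0)@(7, 1): e=[12,-6,0] → .  [on edge]
    (4,1)@(9, 3): e=[0,6,0] → .  [on edge]
    (5,2)@(11, 5): e=[-12,18,0] → .  [on edge]
    (6,3)@(13, 7): e=[-24,30,0] → .  [on edge]
    (5,4)@(11, 9): e=[0,2,4] → .  [on edge]
    (7,4)@(15, 9): e=[-36,42,0] → .  [on edge]
    (6,7)@(13, 15): e=[0,-2,8] → .  [on edge]
  covered (0 px):
    . . . . . . . .
    . . . . . . . .
    . . . . . . . .
    . . . . . . . .
    . . . . . . . .
    . . . . . . . .
    . . . . . . . .
    . . . . . . . .
T4:
  2·area = 36  (B↔C swapped to make it positive)
  edge (0, 2)→(13, 12): d=(13,10) right/bottom  bias=-1
  edge (13, 12)→(12, 14): d=(-1,2) right/bottom  bias=-1
  edge (12, 14)→(0, 2): d=(-12,-12) top-left  bias=+0
    (0,1)@(1, 3): e=[3,33,0] → X  [on edge]
    (1,1)@(3, 3): e=[-17,29,24] → .
    (0,2)@(1, 5): e=[29,31,-24] → .
    (1,2)@(3, 5): e=[9,27,0] → X  [on edge]
    (2,2)@(5, 5): e=[-11,23,24] → .
    (1,3)@(3, 7): e=[35,25,-24] → .
    (2,3)@(5, 7): e=[15,21,0] → X  [on edge]
    (3,3)@(7, 7): e=[-5,17,24] → .
    (2,4)@(5, 9): e=[41,19,-24] → .
    (3,4)@(7, 9): e=[21,15,0] → X  [on edge]
    (4,4)@(9, 9): e=[1,11,24] → X
    (5,4)@(11, 9): e=[-19,7,48] → .
    (4,5)@(9, 11): e=[27,9,0] → X  [on edge]
    (5,6)@(11, 13): e=[33,3,0] → X  [on edge]
    (6,7)@(13, 15): e=[39,-3,0] → .  [on edge]
  covered (8 px):
    . . . . . . . .
    X . . . . . . .
    . X . . . . . .
    . . X . . . . .
    . . . X X . . .
    . . . . X X . .
    . . . . . X . .
    . . . . . . . .

Final: 19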